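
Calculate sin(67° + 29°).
sin(67° + 29°) = sin 67° cos 29° + cos 67° sin 29° = 0.9945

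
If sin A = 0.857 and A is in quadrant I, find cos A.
cos A = 0.5153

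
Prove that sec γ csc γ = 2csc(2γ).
RHS = 2/sin(2γ) = 2/(2 sin γ cos γ) = 1/(sin γ cos γ) = (1/cos γ)(1/sin γ) = sec γ csc γ = LHS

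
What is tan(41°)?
tan(41°) = 0.8693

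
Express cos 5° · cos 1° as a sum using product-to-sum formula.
cos 5° cos 1° = (1/2)[cos(5°-1°) + cos(5°+1°)]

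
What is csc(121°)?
csc(121°) = 1.167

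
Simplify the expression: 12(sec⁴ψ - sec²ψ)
12(sec⁴ψ - sec²ψ) = 12(tan⁴ψ + tan²ψ) (using Pythagorean)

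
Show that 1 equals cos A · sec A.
RHS = cos A · (1/cos A) = 1 = LHS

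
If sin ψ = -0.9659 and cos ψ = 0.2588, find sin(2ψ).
sin(2ψ) = 2 sin ψ cos ψ = -0.4999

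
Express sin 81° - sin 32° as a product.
sin 81° - sin 32° = 2 cos(56.5°) sin(24.5°)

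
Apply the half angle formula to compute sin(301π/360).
sin(301π/360) = √((1 - cos 301π/180)/2) = 0.4924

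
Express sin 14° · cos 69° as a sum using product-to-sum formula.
sin 14° cos 69° = (1/2)[sin(14°+69°) + sin(14°-69°)]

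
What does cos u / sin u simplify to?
cos u / sin u = cot u (using Quotient identity)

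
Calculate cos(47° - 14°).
cos(47° - 14°) = cos 47° cos 14° + sin 47° sin 14° = 0.8387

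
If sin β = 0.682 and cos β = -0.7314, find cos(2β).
cos(2β) = cos²β - sin²β = 0.06982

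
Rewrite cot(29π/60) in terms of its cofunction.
cot(29π/60) = tan(π/2 - 29π/60) = tan(π/60)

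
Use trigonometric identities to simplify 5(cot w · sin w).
5(cot w · sin w) = 5(cos w) (using Quotient identity)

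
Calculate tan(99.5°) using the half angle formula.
tan(99.5°) = sin 199° / (1 + cos 199°) = -5.976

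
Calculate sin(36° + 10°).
sin(36° + 10°) = sin 36° cos 10° + cos 36° sin 10° = 0.7193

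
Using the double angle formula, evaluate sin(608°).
sin(608°) = 2 sin 304° cos 304° = -0.9272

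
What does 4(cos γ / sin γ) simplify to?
4(cos γ / sin γ) = 4(cot γ) (using Quotient identity)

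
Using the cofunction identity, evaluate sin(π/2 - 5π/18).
sin(π/2 - 5π/18) = cos(5π/18) = 0.6428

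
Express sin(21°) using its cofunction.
sin(21°) = cos(90° - 21°) = cos(69°)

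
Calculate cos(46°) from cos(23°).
cos(46°) = 2cos²23° - 1 = 0.6947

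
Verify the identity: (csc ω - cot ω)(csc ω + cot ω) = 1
LHS = csc²ω - cot²ω = (1 + cot²ω) - cot²ω = 1 = RHS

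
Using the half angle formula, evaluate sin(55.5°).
sin(55.5°) = √((1 - cos 111°)/2) = 0.8241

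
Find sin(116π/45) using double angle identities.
sin(116π/45) = 2 sin 58π/45 cos 58π/45 = 0.9703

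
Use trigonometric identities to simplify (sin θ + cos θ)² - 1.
(sin θ + cos θ)² - 1 = sin(2θ) (using Pythagorean + double angle)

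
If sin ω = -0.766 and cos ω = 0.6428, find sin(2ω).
sin(2ω) = 2 sin ω cos ω = -0.9848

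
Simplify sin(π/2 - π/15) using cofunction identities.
sin(π/2 - π/15) = cos(π/15)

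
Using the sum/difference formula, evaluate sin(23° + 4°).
sin(23° + 4°) = sin 23° cos 4° + cos 23° sin 4° = 0.454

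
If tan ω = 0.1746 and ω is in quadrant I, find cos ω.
cos ω = 0.9851 (using tan²ω + 1 = sec²ω)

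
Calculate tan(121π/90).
tan(121π/90) = 1.881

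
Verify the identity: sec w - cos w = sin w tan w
LHS = 1/cos w - cos w = (1 - cos²w)/cos w = sin²w/cos w = sin w · (sin w/cos w) = sin w tan w = RHS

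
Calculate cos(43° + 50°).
cos(43° + 50°) = cos 43° cos 50° - sin 43° sin 50° = -0.05234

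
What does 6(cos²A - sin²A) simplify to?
6(cos²A - sin²A) = 6(cos(2A)) (using Double angle)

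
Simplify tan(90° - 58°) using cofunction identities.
tan(90° - 58°) = cot(58°)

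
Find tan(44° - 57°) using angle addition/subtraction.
tan(44° - 57°) = (tan 44° - tan 57°)/(1 + tan 44° tan 57°) = -0.2309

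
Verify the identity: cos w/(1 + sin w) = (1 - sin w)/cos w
RHS = (1 - sin w)(1 + sin w) / (cos w(1 + sin w)) = (1 - sin²w) / (cos w(1 + sin w)) = cos²w / (cos w(1 + sin w)) = cos w/(1 + sin w) = LHS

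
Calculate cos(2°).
cos(2°) = 0.9994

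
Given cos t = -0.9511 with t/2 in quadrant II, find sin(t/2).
sin(t/2) = ±√((1 - cos t)/2); positive since t/2 ∈ QII, so sin(t/2) = 0.9877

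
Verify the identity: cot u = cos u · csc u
RHS = cos u · (1/sin u) = cos u/sin u = cot u = LHS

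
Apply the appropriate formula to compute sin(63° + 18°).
sin(63° + 18°) = sin 63° cos 18° + cos 63° sin 18° = 0.9877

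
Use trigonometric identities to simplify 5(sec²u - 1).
5(sec²u - 1) = 5(tan²u) (using Pythagorean identity)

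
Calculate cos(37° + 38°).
cos(37° + 38°) = cos 37° cos 38° - sin 37° sin 38° = (√6-√2)/4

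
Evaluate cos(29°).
cos(29°) = 0.8746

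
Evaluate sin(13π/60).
sin(13π/60) = 0.6293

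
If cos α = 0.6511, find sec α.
sec α = 1/cos α = 1.536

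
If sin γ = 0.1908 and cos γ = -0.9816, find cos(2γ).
cos(2γ) = cos²γ - sin²γ = 0.9271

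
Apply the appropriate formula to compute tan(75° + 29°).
tan(75° + 29°) = (tan 75° + tan 29°)/(1 - tan 75° tan 29°) = -4.011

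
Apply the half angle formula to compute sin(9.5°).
sin(9.5°) = √((1 - cos 19°)/2) = 0.165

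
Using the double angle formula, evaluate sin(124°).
sin(124°) = 2 sin 62° cos 62° = 0.829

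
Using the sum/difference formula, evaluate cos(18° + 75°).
cos(18° + 75°) = cos 18° cos 75° - sin 18° sin 75° = -0.05234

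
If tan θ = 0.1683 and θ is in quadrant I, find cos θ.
cos θ = 0.9861 (using tan²θ + 1 = sec²θ)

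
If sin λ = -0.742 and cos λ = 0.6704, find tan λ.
tan λ = sin λ / cos λ = -1.107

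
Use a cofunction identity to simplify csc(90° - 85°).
csc(90° - 85°) = sec(85°)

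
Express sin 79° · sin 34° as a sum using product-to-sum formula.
sin 79° sin 34° = (1/2)[cos(79°-34°) - cos(79°+34°)]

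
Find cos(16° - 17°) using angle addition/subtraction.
cos(16° - 17°) = cos 16° cos 17° + sin 16° sin 17° = 0.9998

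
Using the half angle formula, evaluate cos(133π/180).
cos(133π/180) = -√((1 + cos 133π/90)/2) = -0.682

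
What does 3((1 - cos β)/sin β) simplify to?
3((1 - cos β)/sin β) = 3(tan(β/2)) (using Half angle)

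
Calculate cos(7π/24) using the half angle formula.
cos(7π/24) = √((1 + cos 7π/12)/2) = 0.6088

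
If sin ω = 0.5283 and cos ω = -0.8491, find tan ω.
tan ω = sin ω / cos ω = -0.6222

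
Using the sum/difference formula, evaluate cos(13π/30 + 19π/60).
cos(13π/30 + 19π/60) = cos 13π/30 cos 19π/60 - sin 13π/30 sin 19π/60 = -√2/2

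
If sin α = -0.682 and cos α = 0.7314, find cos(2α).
cos(2α) = cos²α - sin²α = 0.06982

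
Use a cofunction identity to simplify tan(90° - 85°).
tan(90° - 85°) = cot(85°)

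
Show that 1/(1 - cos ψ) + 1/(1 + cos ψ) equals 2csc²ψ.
LHS = [(1 + cos ψ) + (1 - cos ψ)] / [(1 - cos ψ)(1 + cos ψ)] = 2/(1 - cos²ψ) = 2/sin²ψ = 2csc²ψ = RHS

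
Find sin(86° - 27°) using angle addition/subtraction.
sin(86° - 27°) = sin 86° cos 27° - cos 86° sin 27° = 0.8572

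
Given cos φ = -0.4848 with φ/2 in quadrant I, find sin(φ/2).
sin(φ/2) = ±√((1 - cos φ)/2); positive since φ/2 ∈ QI, so sin(φ/2) = 0.8616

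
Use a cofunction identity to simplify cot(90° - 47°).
cot(90° - 47°) = tan(47°)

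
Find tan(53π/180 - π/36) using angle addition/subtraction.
tan(53π/180 - π/36) = (tan 53π/180 - tan π/36)/(1 + tan 53π/180 tan π/36) = 1.111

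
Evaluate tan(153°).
tan(153°) = -0.5095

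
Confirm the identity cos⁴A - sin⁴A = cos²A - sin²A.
LHS = (cos²A - sin²A)(cos²A + sin²A) = (cos²A - sin²A) · 1 = cos²A - sin²A = RHS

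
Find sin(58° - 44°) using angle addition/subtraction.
sin(58° - 44°) = sin 58° cos 44° - cos 58° sin 44° = 0.2419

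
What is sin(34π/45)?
sin(34π/45) = 0.6947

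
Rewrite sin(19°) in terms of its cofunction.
sin(19°) = cos(90° - 19°) = cos(71°)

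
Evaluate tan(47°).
tan(47°) = 1.072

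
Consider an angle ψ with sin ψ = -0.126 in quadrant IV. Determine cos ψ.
cos ψ = √(1 - sin²ψ) = 0.992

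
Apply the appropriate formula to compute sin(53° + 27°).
sin(53° + 27°) = sin 53° cos 27° + cos 53° sin 27° = 0.9848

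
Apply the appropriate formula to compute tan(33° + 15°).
tan(33° + 15°) = (tan 33° + tan 15°)/(1 - tan 33° tan 15°) = 1.111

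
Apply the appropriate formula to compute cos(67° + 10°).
cos(67° + 10°) = cos 67° cos 10° - sin 67° sin 10° = 0.225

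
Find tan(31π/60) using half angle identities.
tan(31π/60) = sin 31π/30 / (1 + cos 31π/30) = -19.08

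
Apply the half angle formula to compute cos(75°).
cos(75°) = √((1 + cos 150°)/2) = (√6-√2)/4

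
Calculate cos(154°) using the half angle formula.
cos(154°) = -√((1 + cos 308°)/2) = -0.8988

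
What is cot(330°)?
cot(330°) = -√3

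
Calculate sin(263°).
sin(263°) = -0.9925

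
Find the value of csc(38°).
csc(38°) = 1.624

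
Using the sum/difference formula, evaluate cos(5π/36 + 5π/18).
cos(5π/36 + 5π/18) = cos 5π/36 cos 5π/18 - sin 5π/36 sin 5π/18 = (√6-√2)/4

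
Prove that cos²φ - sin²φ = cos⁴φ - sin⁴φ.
RHS = (cos²φ - sin²φ)(cos²φ + sin²φ) = (cos²φ - sin²φ) · 1 = cos²φ - sin²φ = LHS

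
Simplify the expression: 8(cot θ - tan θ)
8(cot θ - tan θ) = 8(2 cot(2θ)) (using Double angle)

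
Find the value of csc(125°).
csc(125°) = 1.221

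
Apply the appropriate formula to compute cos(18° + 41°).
cos(18° + 41°) = cos 18° cos 41° - sin 18° sin 41° = 0.515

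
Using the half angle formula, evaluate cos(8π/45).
cos(8π/45) = √((1 + cos 16π/45)/2) = 0.848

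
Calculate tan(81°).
tan(81°) = 6.314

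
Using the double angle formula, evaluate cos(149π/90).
cos(149π/90) = cos²149π/180 - sin²149π/180 = 0.4695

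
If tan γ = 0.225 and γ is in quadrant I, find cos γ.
cos γ = 0.9756 (using tan²γ + 1 = sec²γ)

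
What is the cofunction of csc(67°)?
csc(67°) = sec(90° - 67°) = sec(23°)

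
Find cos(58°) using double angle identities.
cos(58°) = cos²29° - sin²29° = 0.5299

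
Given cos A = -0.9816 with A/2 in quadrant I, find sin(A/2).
sin(A/2) = ±√((1 - cos A)/2); positive since A/2 ∈ QI, so sin(A/2) = 0.9954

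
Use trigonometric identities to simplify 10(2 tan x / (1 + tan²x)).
10(2 tan x / (1 + tan²x)) = 10(sin(2x)) (using Double angle)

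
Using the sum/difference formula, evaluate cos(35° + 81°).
cos(35° + 81°) = cos 35° cos 81° - sin 35° sin 81° = -0.4384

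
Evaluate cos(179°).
cos(179°) = -0.9998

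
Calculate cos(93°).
cos(93°) = -0.05234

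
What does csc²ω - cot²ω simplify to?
csc²ω - cot²ω = 1 (using Pythagorean identity)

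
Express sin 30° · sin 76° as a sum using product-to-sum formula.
sin 30° sin 76° = (1/2)[cos(30°-76°) - cos(30°+76°)]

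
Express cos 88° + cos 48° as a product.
cos 88° + cos 48° = 2 cos(68°) cos(20°)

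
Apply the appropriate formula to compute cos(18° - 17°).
cos(18° - 17°) = cos 18° cos 17° + sin 18° sin 17° = 0.9998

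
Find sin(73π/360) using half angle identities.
sin(73π/360) = √((1 - cos 73π/180)/2) = 0.5948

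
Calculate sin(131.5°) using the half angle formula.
sin(131.5°) = √((1 - cos 263°)/2) = 0.749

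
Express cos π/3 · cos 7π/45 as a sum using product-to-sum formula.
cos π/3 cos 7π/45 = (1/2)[cos(π/3-7π/45) + cos(π/3+7π/45)]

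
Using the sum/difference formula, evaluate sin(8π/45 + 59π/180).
sin(8π/45 + 59π/180) = sin 8π/45 cos 59π/180 + cos 8π/45 sin 59π/180 = 0.9998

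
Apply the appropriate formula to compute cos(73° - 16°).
cos(73° - 16°) = cos 73° cos 16° + sin 73° sin 16° = 0.5446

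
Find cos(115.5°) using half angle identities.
cos(115.5°) = -√((1 + cos 231°)/2) = -0.4305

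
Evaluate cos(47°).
cos(47°) = 0.682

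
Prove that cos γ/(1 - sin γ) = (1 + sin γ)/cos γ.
RHS = (1 + sin γ)(1 - sin γ) / (cos γ(1 - sin γ)) = (1 - sin²γ) / (cos γ(1 - sin γ)) = cos²γ / (cos γ(1 - sin γ)) = cos γ/(1 - sin γ) = LHS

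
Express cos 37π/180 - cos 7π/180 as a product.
cos 37π/180 - cos 7π/180 = -2 sin(11π/90) sin(π/12)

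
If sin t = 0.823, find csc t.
csc t = 1/sin t = 1.215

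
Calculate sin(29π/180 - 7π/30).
sin(29π/180 - 7π/30) = sin 29π/180 cos 7π/30 - cos 29π/180 sin 7π/30 = -0.225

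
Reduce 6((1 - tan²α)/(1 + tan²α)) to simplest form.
6((1 - tan²α)/(1 + tan²α)) = 6(cos(2α)) (using Double angle)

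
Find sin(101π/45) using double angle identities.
sin(101π/45) = 2 sin 101π/90 cos 101π/90 = 0.6947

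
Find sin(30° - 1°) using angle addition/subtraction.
sin(30° - 1°) = sin 30° cos 1° - cos 30° sin 1° = 0.4848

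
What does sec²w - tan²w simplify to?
sec²w - tan²w = 1 (using Pythagorean identity)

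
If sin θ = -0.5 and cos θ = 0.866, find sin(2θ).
sin(2θ) = 2 sin θ cos θ = -0.866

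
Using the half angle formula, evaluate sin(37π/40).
sin(37π/40) = √((1 - cos 37π/20)/2) = 0.2334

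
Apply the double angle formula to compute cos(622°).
cos(622°) = cos²311° - sin²311° = -0.1392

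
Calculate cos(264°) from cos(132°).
cos(264°) = cos²132° - sin²132° = -0.1045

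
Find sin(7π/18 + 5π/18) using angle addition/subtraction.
sin(7π/18 + 5π/18) = sin 7π/18 cos 5π/18 + cos 7π/18 sin 5π/18 = √3/2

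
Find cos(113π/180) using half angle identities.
cos(113π/180) = -√((1 + cos 113π/90)/2) = -0.3907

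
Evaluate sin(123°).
sin(123°) = 0.8387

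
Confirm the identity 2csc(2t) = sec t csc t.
LHS = 2/sin(2t) = 2/(2 sin t cos t) = 1/(sin t cos t) = (1/cos t)(1/sin t) = sec t csc t = RHS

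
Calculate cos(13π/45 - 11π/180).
cos(13π/45 - 11π/180) = cos 13π/45 cos 11π/180 + sin 13π/45 sin 11π/180 = 0.7547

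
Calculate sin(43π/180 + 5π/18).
sin(43π/180 + 5π/18) = sin 43π/180 cos 5π/18 + cos 43π/180 sin 5π/18 = 0.9986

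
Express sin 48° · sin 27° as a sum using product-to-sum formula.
sin 48° sin 27° = (1/2)[cos(48°-27°) - cos(48°+27°)]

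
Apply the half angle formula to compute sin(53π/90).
sin(53π/90) = √((1 - cos 53π/45)/2) = 0.9613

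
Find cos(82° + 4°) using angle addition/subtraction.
cos(82° + 4°) = cos 82° cos 4° - sin 82° sin 4° = 0.06976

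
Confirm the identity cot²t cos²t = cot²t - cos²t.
RHS = cos²t/sin²t - cos²t = cos²t(1/sin²t - 1) = cos²t · (1 - sin²t)/sin²t = cos²t · cos²t/sin²t = cos²t · cot²t = LHS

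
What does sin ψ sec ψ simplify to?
sin ψ sec ψ = tan ψ (using Reciprocal + quotient)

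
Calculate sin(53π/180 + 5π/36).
sin(53π/180 + 5π/36) = sin 53π/180 cos 5π/36 + cos 53π/180 sin 5π/36 = 0.9781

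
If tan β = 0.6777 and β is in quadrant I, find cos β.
cos β = 0.8278 (using tan²β + 1 = sec²β)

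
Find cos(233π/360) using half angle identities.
cos(233π/360) = -√((1 + cos 233π/180)/2) = -0.4462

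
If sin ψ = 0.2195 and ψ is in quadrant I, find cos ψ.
cos ψ = 0.9756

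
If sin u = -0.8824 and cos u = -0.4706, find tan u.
tan u = sin u / cos u = 1.875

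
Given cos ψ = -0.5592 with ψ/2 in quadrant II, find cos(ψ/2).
cos(ψ/2) = ±√((1 + cos ψ)/2); negative since ψ/2 ∈ QII, so cos(ψ/2) = -0.4695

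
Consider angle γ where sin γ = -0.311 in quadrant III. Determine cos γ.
cos γ = ±√(1 - sin²γ) = -0.9504 (negative in QIII)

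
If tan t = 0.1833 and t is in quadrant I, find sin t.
sin t = 0.1803 (using tan²t + 1 = sec²t)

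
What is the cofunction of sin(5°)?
sin(5°) = cos(90° - 5°) = cos(85°)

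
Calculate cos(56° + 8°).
cos(56° + 8°) = cos 56° cos 8° - sin 56° sin 8° = 0.4384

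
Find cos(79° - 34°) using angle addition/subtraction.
cos(79° - 34°) = cos 79° cos 34° + sin 79° sin 34° = √2/2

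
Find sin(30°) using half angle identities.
sin(30°) = √((1 - cos 60°)/2) = 1/2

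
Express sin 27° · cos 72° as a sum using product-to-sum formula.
sin 27° cos 72° = (1/2)[sin(27°+72°) + sin(27°-72°)]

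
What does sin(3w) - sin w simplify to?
sin(3w) - sin w = 2 cos(2w) sin w (using Sum-to-product)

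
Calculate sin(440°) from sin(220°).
sin(440°) = 2 sin 220° cos 220° = 0.9848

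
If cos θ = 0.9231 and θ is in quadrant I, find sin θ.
sin θ = 0.3846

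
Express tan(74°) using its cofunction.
tan(74°) = cot(90° - 74°) = cot(16°)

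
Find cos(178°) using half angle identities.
cos(178°) = -√((1 + cos 356°)/2) = -0.9994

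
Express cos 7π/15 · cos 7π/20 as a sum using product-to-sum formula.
cos 7π/15 cos 7π/20 = (1/2)[cos(7π/15-7π/20) + cos(7π/15+7π/20)]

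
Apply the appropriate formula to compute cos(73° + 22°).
cos(73° + 22°) = cos 73° cos 22° - sin 73° sin 22° = -0.08716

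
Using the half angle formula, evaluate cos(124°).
cos(124°) = -√((1 + cos 248°)/2) = -0.5592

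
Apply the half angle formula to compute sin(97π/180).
sin(97π/180) = √((1 - cos 97π/90)/2) = 0.9925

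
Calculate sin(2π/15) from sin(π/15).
sin(2π/15) = 2 sin π/15 cos π/15 = 0.4067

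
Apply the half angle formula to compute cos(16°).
cos(16°) = √((1 + cos 32°)/2) = 0.9613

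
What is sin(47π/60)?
sin(47π/60) = 0.6293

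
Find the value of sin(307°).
sin(307°) = -0.7986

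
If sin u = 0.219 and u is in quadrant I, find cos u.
cos u = 0.9757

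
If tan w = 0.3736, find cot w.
cot w = 1/tan w = 2.677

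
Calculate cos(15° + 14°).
cos(15° + 14°) = cos 15° cos 14° - sin 15° sin 14° = 0.8746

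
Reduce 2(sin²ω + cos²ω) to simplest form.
2(sin²ω + cos²ω) = 2 (using Pythagorean identity)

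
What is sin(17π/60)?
sin(17π/60) = 0.7771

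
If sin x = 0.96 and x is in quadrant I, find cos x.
cos x = 0.28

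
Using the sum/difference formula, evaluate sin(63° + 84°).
sin(63° + 84°) = sin 63° cos 84° + cos 63° sin 84° = 0.5446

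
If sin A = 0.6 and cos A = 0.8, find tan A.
tan A = sin A / cos A = 0.75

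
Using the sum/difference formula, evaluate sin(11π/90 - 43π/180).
sin(11π/90 - 43π/180) = sin 11π/90 cos 43π/180 - cos 11π/90 sin 43π/180 = -0.3584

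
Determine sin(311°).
sin(311°) = -0.7547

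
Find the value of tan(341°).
tan(341°) = -0.3443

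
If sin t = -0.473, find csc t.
csc t = 1/sin t = -2.114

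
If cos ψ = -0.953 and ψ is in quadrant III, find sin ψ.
sin ψ = -0.303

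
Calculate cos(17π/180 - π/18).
cos(17π/180 - π/18) = cos 17π/180 cos π/18 + sin 17π/180 sin π/18 = 0.9925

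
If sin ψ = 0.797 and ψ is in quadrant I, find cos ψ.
cos ψ = 0.604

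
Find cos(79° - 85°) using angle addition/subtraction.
cos(79° - 85°) = cos 79° cos 85° + sin 79° sin 85° = 0.9945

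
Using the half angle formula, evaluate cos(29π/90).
cos(29π/90) = √((1 + cos 29π/45)/2) = 0.5299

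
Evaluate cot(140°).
cot(140°) = -1.192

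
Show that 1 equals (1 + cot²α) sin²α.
RHS = csc²α · sin²α = (1/sin²α) · sin²α = 1 = LHS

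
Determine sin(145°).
sin(145°) = 0.5736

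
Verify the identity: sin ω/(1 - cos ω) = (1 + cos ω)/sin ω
LHS = sin ω(1 + cos ω) / ((1 - cos ω)(1 + cos ω)) = sin ω(1 + cos ω) / (1 - cos²ω) = sin ω(1 + cos ω) / sin²ω = (1 + cos ω)/sin ω = RHS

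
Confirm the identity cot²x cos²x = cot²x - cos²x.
RHS = cos²x/sin²x - cos²x = cos²x(1/sin²x - 1) = cos²x · (1 - sin²x)/sin²x = cos²x · cos²x/sin²x = cos²x · cot²x = LHS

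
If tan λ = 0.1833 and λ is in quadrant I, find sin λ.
sin λ = 0.1803 (using tan²λ + 1 = sec²λ)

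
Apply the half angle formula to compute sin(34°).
sin(34°) = √((1 - cos 68°)/2) = 0.5592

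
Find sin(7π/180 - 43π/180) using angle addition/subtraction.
sin(7π/180 - 43π/180) = sin 7π/180 cos 43π/180 - cos 7π/180 sin 43π/180 = -0.5878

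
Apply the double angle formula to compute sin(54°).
sin(54°) = 2 sin 27° cos 27° = 0.809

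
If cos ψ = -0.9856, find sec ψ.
sec ψ = 1/cos ψ = -1.015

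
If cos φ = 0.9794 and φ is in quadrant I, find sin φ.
sin φ = 0.2019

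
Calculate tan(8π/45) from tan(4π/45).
tan(8π/45) = 2 tan 4π/45 / (1 - tan²4π/45) = 0.6249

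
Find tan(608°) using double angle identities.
tan(608°) = 2 tan 304° / (1 - tan²304°) = 2.475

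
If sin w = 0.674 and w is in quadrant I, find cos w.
cos w = 0.7387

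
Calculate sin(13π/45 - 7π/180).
sin(13π/45 - 7π/180) = sin 13π/45 cos 7π/180 - cos 13π/45 sin 7π/180 = √2/2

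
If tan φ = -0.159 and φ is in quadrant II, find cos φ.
cos φ = -0.9876 (using tan²φ + 1 = sec²φ)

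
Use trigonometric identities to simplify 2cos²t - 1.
2cos²t - 1 = cos(2t) (using Double angle)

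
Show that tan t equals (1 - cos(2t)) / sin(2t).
RHS = 2sin²t / (2 sin t cos t) = sin t/cos t = tan t = LHS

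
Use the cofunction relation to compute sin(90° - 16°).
sin(90° - 16°) = cos(16°) = 0.9613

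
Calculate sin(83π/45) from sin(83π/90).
sin(83π/45) = 2 sin 83π/90 cos 83π/90 = -0.4695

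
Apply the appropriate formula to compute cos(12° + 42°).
cos(12° + 42°) = cos 12° cos 42° - sin 12° sin 42° = 0.5878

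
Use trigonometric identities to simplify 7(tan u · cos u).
7(tan u · cos u) = 7(sin u) (using Quotient identity)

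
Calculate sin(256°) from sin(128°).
sin(256°) = 2 sin 128° cos 128° = -0.9703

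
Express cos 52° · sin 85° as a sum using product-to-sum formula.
cos 52° sin 85° = (1/2)[sin(52°+85°) - sin(52°-85°)]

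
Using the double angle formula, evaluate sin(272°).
sin(272°) = 2 sin 136° cos 136° = -0.9994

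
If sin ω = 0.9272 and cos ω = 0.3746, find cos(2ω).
cos(2ω) = cos²ω - sin²ω = -0.7194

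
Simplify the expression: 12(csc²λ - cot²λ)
12(csc²λ - cot²λ) = 12 (using Pythagorean identity)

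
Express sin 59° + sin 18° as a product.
sin 59° + sin 18° = 2 sin(38.5°) cos(20.5°)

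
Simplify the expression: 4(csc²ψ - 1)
4(csc²ψ - 1) = 4(cot²ψ) (using Pythagorean identity)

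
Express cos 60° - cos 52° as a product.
cos 60° - cos 52° = -2 sin(56°) sin(4°)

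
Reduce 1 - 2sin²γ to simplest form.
1 - 2sin²γ = cos(2γ) (using Double angle)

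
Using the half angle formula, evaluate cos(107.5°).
cos(107.5°) = -√((1 + cos 215°)/2) = -0.3007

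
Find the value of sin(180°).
sin(180°) = 0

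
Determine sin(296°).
sin(296°) = -0.8988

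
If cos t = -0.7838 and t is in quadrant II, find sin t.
sin t = 0.621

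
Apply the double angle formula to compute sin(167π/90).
sin(167π/90) = 2 sin 167π/180 cos 167π/180 = -0.4384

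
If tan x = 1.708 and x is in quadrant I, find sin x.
sin x = 0.863 (using tan²x + 1 = sec²x)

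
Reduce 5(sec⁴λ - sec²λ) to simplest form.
5(sec⁴λ - sec²λ) = 5(tan⁴λ + tan²λ) (using Pythagorean)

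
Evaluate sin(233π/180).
sin(233π/180) = -0.7986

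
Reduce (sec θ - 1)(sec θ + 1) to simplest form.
(sec θ - 1)(sec θ + 1) = tan²θ (using Diff. of squares)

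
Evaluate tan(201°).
tan(201°) = 0.3839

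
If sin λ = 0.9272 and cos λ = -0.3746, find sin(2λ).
sin(2λ) = 2 sin λ cos λ = -0.6947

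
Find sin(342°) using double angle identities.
sin(342°) = 2 sin 171° cos 171° = -0.309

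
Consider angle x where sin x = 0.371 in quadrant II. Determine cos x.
cos x = ±√(1 - sin²x) = -0.9286 (negative in QII)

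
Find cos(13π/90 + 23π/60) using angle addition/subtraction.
cos(13π/90 + 23π/60) = cos 13π/90 cos 23π/60 - sin 13π/90 sin 23π/60 = -0.08716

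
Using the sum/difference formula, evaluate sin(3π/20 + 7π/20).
sin(3π/20 + 7π/20) = sin 3π/20 cos 7π/20 + cos 3π/20 sin 7π/20 = 1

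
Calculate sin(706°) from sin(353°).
sin(706°) = 2 sin 353° cos 353° = -0.2419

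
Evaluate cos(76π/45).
cos(76π/45) = 0.5592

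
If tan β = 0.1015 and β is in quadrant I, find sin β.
sin β = 0.101 (using tan²β + 1 = sec²β)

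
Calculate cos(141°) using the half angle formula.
cos(141°) = -√((1 + cos 282°)/2) = -0.7771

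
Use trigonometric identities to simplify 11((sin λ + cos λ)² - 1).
11((sin λ + cos λ)² - 1) = 11(sin(2λ)) (using Pythagorean + double angle)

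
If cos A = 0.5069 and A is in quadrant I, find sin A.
sin A = 0.862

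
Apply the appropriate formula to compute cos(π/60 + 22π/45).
cos(π/60 + 22π/45) = cos π/60 cos 22π/45 - sin π/60 sin 22π/45 = -0.01745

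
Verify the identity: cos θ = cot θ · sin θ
RHS = (cos θ/sin θ) · sin θ = cos θ = LHS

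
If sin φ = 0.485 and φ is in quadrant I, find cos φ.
cos φ = 0.8745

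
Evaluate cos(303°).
cos(303°) = 0.5446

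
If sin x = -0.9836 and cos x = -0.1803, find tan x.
tan x = sin x / cos x = 5.455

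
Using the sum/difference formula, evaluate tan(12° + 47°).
tan(12° + 47°) = (tan 12° + tan 47°)/(1 - tan 12° tan 47°) = 1.664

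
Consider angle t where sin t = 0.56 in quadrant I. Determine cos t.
cos t = √(1 - sin²t) = 0.8285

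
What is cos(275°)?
cos(275°) = 0.08716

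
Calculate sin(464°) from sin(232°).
sin(464°) = 2 sin 232° cos 232° = 0.9703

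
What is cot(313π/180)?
cot(313π/180) = -0.9325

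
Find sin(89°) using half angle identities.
sin(89°) = √((1 - cos 178°)/2) = 0.9998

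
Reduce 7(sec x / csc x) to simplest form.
7(sec x / csc x) = 7(tan x) (using Reciprocal identities)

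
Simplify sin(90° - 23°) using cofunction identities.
sin(90° - 23°) = cos(23°)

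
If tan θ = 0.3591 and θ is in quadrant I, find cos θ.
cos θ = 0.9412 (using tan²θ + 1 = sec²θ)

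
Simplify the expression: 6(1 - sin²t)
6(1 - sin²t) = 6(cos²t) (using Pythagorean identity)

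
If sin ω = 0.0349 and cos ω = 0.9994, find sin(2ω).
sin(2ω) = 2 sin ω cos ω = 0.06976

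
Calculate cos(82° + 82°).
cos(82° + 82°) = cos 82° cos 82° - sin 82° sin 82° = -0.9613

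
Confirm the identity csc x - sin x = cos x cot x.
LHS = 1/sin x - sin x = (1 - sin²x)/sin x = cos²x/sin x = cos x · (cos x/sin x) = cos x cot x = RHS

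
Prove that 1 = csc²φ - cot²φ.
RHS = 1/sin²φ - cos²φ/sin²φ = (1 - cos²φ)/sin²φ = sin²φ/sin²φ = 1 = LHS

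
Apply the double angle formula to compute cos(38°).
cos(38°) = cos²19° - sin²19° = 0.788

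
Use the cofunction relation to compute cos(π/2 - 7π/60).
cos(π/2 - 7π/60) = sin(7π/60) = 0.3584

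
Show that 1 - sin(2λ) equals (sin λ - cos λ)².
RHS = sin²λ - 2 sin λ cos λ + cos²λ = (sin²λ + cos²λ) - 2 sin λ cos λ = 1 - sin(2λ) = LHS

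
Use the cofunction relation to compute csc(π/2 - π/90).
csc(π/2 - π/90) = sec(π/90) = 1.001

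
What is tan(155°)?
tan(155°) = -0.4663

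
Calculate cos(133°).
cos(133°) = -0.682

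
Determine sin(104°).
sin(104°) = 0.9703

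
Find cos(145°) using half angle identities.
cos(145°) = -√((1 + cos 290°)/2) = -0.8192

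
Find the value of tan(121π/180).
tan(121π/180) = -1.664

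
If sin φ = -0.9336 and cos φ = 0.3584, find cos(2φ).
cos(2φ) = cos²φ - sin²φ = -0.7432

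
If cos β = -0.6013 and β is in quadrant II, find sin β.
sin β = 0.799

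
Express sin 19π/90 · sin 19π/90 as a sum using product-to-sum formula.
sin 19π/90 sin 19π/90 = (1/2)[cos(19π/90-19π/90) - cos(19π/90+19π/90)]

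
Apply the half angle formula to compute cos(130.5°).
cos(130.5°) = -√((1 + cos 261°)/2) = -0.6494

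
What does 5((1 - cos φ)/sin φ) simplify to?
5((1 - cos φ)/sin φ) = 5(tan(φ/2)) (using Half angle)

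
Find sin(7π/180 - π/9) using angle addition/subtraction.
sin(7π/180 - π/9) = sin 7π/180 cos π/9 - cos 7π/180 sin π/9 = -0.225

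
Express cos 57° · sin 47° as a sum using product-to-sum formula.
cos 57° sin 47° = (1/2)[sin(57°+47°) - sin(57°-47°)]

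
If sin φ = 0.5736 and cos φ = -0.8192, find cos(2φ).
cos(2φ) = cos²φ - sin²φ = 0.3421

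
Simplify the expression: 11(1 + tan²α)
11(1 + tan²α) = 11(sec²α) (using Pythagorean identity)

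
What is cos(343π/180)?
cos(343π/180) = 0.9563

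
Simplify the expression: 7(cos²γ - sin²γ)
7(cos²γ - sin²γ) = 7(cos(2γ)) (using Double angle)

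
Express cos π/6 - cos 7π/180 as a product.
cos π/6 - cos 7π/180 = -2 sin(37π/360) sin(23π/360)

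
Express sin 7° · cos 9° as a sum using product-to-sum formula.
sin 7° cos 9° = (1/2)[sin(7°+9°) + sin(7°-9°)]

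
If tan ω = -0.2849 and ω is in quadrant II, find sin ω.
sin ω = 0.274 (using tan²ω + 1 = sec²ω)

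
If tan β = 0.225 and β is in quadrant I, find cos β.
cos β = 0.9756 (using tan²β + 1 = sec²β)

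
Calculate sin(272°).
sin(272°) = -0.9994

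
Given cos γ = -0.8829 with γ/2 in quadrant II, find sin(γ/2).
sin(γ/2) = ±√((1 - cos γ)/2); positive since γ/2 ∈ QII, so sin(γ/2) = 0.9703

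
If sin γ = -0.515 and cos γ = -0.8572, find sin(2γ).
sin(2γ) = 2 sin γ cos γ = 0.8829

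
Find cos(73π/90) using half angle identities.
cos(73π/90) = -√((1 + cos 73π/45)/2) = -0.829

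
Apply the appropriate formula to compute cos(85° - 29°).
cos(85° - 29°) = cos 85° cos 29° + sin 85° sin 29° = 0.5592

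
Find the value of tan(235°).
tan(235°) = 1.428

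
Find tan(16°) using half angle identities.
tan(16°) = sin 32° / (1 + cos 32°) = 0.2867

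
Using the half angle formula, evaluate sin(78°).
sin(78°) = √((1 - cos 156°)/2) = 0.9781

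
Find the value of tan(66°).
tan(66°) = 2.246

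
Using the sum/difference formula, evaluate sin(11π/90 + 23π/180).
sin(11π/90 + 23π/180) = sin 11π/90 cos 23π/180 + cos 11π/90 sin 23π/180 = √2/2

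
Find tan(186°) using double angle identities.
tan(186°) = 2 tan 93° / (1 - tan²93°) = 0.1051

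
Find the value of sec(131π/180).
sec(131π/180) = -1.524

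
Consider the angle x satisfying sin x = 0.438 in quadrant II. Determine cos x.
cos x = ±√(1 - sin²x) = -0.899 (negative in QII)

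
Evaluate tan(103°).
tan(103°) = -4.331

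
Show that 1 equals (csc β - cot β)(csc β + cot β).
RHS = csc²β - cot²β = (1 + cot²β) - cot²β = 1 = LHS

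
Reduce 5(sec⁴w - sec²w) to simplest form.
5(sec⁴w - sec²w) = 5(tan⁴w + tan²w) (using Pythagorean)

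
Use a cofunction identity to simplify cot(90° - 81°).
cot(90° - 81°) = tan(81°)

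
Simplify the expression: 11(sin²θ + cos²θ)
11(sin²θ + cos²θ) = 11 (using Pythagorean identity)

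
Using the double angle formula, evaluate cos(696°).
cos(696°) = cos²348° - sin²348° = 0.9135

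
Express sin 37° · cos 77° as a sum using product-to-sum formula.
sin 37° cos 77° = (1/2)[sin(37°+77°) + sin(37°-77°)]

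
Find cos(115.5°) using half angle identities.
cos(115.5°) = -√((1 + cos 231°)/2) = -0.4305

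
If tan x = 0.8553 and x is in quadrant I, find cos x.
cos x = 0.7599 (using tan²x + 1 = sec²x)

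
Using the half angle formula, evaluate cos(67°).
cos(67°) = √((1 + cos 134°)/2) = 0.3907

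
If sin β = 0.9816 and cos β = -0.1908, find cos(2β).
cos(2β) = cos²β - sin²β = -0.9271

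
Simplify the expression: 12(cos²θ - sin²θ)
12(cos²θ - sin²θ) = 12(cos(2θ)) (using Double angle)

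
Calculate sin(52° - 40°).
sin(52° - 40°) = sin 52° cos 40° - cos 52° sin 40° = 0.2079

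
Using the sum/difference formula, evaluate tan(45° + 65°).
tan(45° + 65°) = (tan 45° + tan 65°)/(1 - tan 45° tan 65°) = -2.747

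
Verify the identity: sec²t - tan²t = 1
LHS = 1/cos²t - sin²t/cos²t = (1 - sin²t)/cos²t = cos²t/cos²t = 1 = RHS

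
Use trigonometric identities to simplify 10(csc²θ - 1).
10(csc²θ - 1) = 10(cot²θ) (using Pythagorean identity)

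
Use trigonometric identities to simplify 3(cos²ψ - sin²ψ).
3(cos²ψ - sin²ψ) = 3(cos(2ψ)) (using Double angle)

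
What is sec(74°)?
sec(74°) = 3.628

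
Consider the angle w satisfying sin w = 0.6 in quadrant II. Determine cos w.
cos w = ±√(1 - sin²w) = -0.8 (negative in QII)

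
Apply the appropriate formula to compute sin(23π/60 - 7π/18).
sin(23π/60 - 7π/18) = sin 23π/60 cos 7π/18 - cos 23π/60 sin 7π/18 = -0.01745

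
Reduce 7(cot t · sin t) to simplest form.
7(cot t · sin t) = 7(cos t) (using Quotient identity)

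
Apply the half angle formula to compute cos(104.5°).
cos(104.5°) = -√((1 + cos 209°)/2) = -0.2504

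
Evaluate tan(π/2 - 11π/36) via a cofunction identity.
tan(π/2 - 11π/36) = cot(11π/36) = 0.7002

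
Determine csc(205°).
csc(205°) = -2.366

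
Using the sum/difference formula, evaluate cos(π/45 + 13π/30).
cos(π/45 + 13π/30) = cos π/45 cos 13π/30 - sin π/45 sin 13π/30 = 0.1392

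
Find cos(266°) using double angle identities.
cos(266°) = cos²133° - sin²133° = -0.06976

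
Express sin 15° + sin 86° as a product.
sin 15° + sin 86° = 2 sin(50.5°) cos(-35.5°)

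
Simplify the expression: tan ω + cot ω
tan ω + cot ω = sec ω csc ω (using Quotient identities)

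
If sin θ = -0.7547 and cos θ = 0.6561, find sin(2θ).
sin(2θ) = 2 sin θ cos θ = -0.9903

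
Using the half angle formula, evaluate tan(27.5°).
tan(27.5°) = sin 55° / (1 + cos 55°) = 0.5206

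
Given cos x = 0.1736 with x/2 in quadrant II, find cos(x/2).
cos(x/2) = ±√((1 + cos x)/2); negative since x/2 ∈ QII, so cos(x/2) = -0.766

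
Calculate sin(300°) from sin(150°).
sin(300°) = 2 sin 150° cos 150° = -√3/2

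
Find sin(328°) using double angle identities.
sin(328°) = 2 sin 164° cos 164° = -0.5299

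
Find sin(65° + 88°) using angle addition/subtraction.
sin(65° + 88°) = sin 65° cos 88° + cos 65° sin 88° = 0.454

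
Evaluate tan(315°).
tan(315°) = -1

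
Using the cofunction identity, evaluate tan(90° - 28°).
tan(90° - 28°) = cot(28°) = 1.881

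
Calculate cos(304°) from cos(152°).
cos(304°) = cos²152° - sin²152° = 0.5592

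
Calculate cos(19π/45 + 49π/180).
cos(19π/45 + 49π/180) = cos 19π/45 cos 49π/180 - sin 19π/45 sin 49π/180 = -0.5736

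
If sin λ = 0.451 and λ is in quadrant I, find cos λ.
cos λ = 0.8925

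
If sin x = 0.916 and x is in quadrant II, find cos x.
cos x = -0.4012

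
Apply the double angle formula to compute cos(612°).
cos(612°) = cos²306° - sin²306° = -0.309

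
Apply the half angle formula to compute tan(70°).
tan(70°) = sin 140° / (1 + cos 140°) = 2.747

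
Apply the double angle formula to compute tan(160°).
tan(160°) = 2 tan 80° / (1 - tan²80°) = -0.364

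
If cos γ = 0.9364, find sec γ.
sec γ = 1/cos γ = 1.068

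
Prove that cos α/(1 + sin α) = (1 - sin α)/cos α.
RHS = (1 - sin α)(1 + sin α) / (cos α(1 + sin α)) = (1 - sin²α) / (cos α(1 + sin α)) = cos²α / (cos α(1 + sin α)) = cos α/(1 + sin α) = LHS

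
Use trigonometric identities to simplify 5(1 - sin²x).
5(1 - sin²x) = 5(cos²x) (using Pythagorean identity)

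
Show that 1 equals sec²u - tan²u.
RHS = 1/cos²u - sin²u/cos²u = (1 - sin²u)/cos²u = cos²u/cos²u = 1 = LHS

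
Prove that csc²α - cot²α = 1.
LHS = 1/sin²α - cos²α/sin²α = (1 - cos²α)/sin²α = sin²α/sin²α = 1 = RHS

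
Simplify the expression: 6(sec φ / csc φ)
6(sec φ / csc φ) = 6(tan φ) (using Reciprocal identities)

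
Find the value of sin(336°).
sin(336°) = -0.4067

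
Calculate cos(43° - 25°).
cos(43° - 25°) = cos 43° cos 25° + sin 43° sin 25° = 0.9511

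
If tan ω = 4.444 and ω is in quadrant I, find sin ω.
sin ω = 0.9756 (using tan²ω + 1 = sec²ω)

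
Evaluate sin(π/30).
sin(π/30) = 0.1045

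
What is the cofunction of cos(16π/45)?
cos(16π/45) = sin(π/2 - 16π/45) = sin(13π/90)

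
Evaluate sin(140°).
sin(140°) = 0.6428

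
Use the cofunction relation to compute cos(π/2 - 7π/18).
cos(π/2 - 7π/18) = sin(7π/18) = 0.9397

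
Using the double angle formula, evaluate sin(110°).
sin(110°) = 2 sin 55° cos 55° = 0.9397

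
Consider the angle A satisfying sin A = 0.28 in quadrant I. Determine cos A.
cos A = √(1 - sin²A) = 0.96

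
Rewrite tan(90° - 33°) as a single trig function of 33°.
tan(90° - 33°) = cot(33°)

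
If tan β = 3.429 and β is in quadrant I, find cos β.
cos β = 0.28 (using tan²β + 1 = sec²β)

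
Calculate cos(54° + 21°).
cos(54° + 21°) = cos 54° cos 21° - sin 54° sin 21° = (√6-√2)/4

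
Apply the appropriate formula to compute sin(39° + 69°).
sin(39° + 69°) = sin 39° cos 69° + cos 39° sin 69° = 0.9511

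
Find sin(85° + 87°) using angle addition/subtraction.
sin(85° + 87°) = sin 85° cos 87° + cos 85° sin 87° = 0.1392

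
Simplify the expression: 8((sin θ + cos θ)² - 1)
8((sin θ + cos θ)² - 1) = 8(sin(2θ)) (using Pythagorean + double angle)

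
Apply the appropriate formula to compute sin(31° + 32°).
sin(31° + 32°) = sin 31° cos 32° + cos 31° sin 32° = 0.891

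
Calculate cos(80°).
cos(80°) = 0.1736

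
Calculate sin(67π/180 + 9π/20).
sin(67π/180 + 9π/20) = sin 67π/180 cos 9π/20 + cos 67π/180 sin 9π/20 = 0.5299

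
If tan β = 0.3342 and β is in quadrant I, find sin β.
sin β = 0.317 (using tan²β + 1 = sec²β)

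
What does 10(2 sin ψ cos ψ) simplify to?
10(2 sin ψ cos ψ) = 10(sin(2ψ)) (using Double angle)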